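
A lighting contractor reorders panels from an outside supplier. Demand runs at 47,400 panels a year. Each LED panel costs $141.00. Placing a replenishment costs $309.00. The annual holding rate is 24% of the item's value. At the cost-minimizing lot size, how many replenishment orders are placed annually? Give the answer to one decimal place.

N ≈ 50.9 orders per year

Holding cost H = 0.24 × $141.00 = $33.8400 per unit per year.
EOQ = √(2DS/H) = √(2 × 47,400 × 309 / 33.84) ≈ 930.40.
Orders per year = D / Q* = 47,400 / 930.40 ≈ 50.946.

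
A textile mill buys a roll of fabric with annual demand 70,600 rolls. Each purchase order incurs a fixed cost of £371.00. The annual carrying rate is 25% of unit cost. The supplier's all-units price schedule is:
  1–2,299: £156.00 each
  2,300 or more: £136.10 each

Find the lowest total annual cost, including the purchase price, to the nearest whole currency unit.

Holding cost per unit per year at price C is H = 0.25·C.
For each price level, check whether its EOQ is feasible; otherwise the best quantity at that price is the breakpoint.
EOQ at £156.00 = 1159.0 (feasible in tier 1): TC = 70,600×£156.00 + (70,600/1159.0)×371 + (1159.0/2)×0.25×£156.00 = £11,058,799.81.
EOQ at £136.10 = 1240.8 < 2300, so use break Q=2300: TC = 70,600×£136.10 + (70,600/2300.0)×371 + (2300.0/2)×0.25×£136.10 = £9,659,176.84.
Lowest total cost among the candidates is at Q = 2300.0.

TC* ≈ £9,659,177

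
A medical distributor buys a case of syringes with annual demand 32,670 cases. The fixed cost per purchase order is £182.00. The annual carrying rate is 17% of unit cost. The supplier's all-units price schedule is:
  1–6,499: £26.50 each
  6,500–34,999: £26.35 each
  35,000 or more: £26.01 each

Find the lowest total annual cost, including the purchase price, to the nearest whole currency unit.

TC* ≈ £873,074

Holding cost per unit per year at price C is H = 0.17·C.
For each price level, check whether its EOQ is feasible; otherwise the best quantity at that price is the breakpoint.
EOQ at £26.50 = 1624.7 (feasible in tier 1): TC = 32,670×£26.50 + (32,670/1624.7)×182 + (1624.7/2)×0.17×£26.50 = £873,074.35.
EOQ at £26.35 = 1629.3 < 6500, so use break Q=6500: TC = 32,670×£26.35 + (32,670/6500.0)×182 + (6500.0/2)×0.17×£26.35 = £876,327.64.
EOQ at £26.01 = 1640.0 < 35000, so use break Q=35000: TC = 32,670×£26.01 + (32,670/35000.0)×182 + (35000.0/2)×0.17×£26.01 = £927,296.33.
Lowest total cost among the candidates is at Q = 1624.7.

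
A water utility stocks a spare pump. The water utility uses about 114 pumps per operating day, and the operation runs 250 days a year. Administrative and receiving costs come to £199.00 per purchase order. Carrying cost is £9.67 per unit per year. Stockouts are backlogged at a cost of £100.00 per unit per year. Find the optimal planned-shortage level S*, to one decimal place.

Annual demand D = 114 × 250 = 28,500.
With planned backorders, Q* = √(2DS/H) · √((H+B)/B).
√(2DS/H) = √(2 × 28,500 × 199 / 9.67) = 1083.056.
√((H+B)/B) = √((9.67+100)/100) = 1.0472.
Q* ≈ 1134.213.
S* = Q* · H/(H+B) = 1134.213 × 9.67/109.67 ≈ 100.008.

S* ≈ 100.0 pumps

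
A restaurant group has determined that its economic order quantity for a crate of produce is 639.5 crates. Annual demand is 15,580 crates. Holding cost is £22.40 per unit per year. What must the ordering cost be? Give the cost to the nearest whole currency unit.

S ≈ £294

Invert the EOQ relation Q*² = 2DS/H.
From Q* = √(2DS/H): S = Q*²H / (2D) = 639.5² × 22.4 / (2 × 15,580) = 293.9894.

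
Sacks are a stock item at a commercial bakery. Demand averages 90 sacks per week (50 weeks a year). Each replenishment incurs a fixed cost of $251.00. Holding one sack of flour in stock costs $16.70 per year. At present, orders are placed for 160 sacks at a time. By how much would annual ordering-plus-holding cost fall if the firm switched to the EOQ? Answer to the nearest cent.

Extra cost ≈ $2,253.28 per year

Annual demand D = 90 × 50 = 4,500.
EOQ = √(2DS/H) = √(2 × 4,500 × 251 / 16.7) ≈ 367.79.
Cost at Q* = (D/Q*)S + (Q*/2)H = √(2DSH) ≈ $6,142.09.
Cost at Q = 160: (4,500/160)×251 + (160/2)×16.7 = $7,059.38 + $1,336.00 = $8,395.38.
Excess = $8,395.38 − $6,142.09 = $2,253.28.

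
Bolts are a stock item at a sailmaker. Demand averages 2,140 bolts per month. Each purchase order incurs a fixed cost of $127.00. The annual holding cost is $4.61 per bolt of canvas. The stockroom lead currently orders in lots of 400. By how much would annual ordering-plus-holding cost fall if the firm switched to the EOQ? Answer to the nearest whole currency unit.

Annual demand D = 2,140 × 12 = 25,680.
EOQ = √(2DS/H) = √(2 × 25,680 × 127 / 4.61) ≈ 1189.50.
Cost at Q* = (D/Q*)S + (Q*/2)H = √(2DSH) ≈ $5,483.59.
Cost at Q = 400: (25,680/400)×127 + (400/2)×4.61 = $8,153.40 + $922.00 = $9,075.40.
Excess = $9,075.40 − $5,483.59 = $3,591.81.

Extra cost ≈ $3,592 per year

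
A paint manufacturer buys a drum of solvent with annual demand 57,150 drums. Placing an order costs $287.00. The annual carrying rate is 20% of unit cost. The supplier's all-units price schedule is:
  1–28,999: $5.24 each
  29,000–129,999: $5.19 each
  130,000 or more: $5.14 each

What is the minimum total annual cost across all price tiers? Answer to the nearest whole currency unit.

TC* ≈ $305,329

Holding cost per unit per year at price C is H = 0.20·C.
Candidates are each tier's EOQ (if it falls in that tier) and each price-break quantity.
EOQ at $5.24 = 5594.8 (feasible in tier 1): TC = 57,150×$5.24 + (57,150/5594.8)×287 + (5594.8/2)×0.20×$5.24 = $305,329.33.
EOQ at $5.19 = 5621.7 < 29000, so use break Q=29000: TC = 57,150×$5.19 + (57,150/29000.0)×287 + (29000.0/2)×0.20×$5.19 = $312,225.09.
EOQ at $5.14 = 5648.9 < 130000, so use break Q=130000: TC = 57,150×$5.14 + (57,150/130000.0)×287 + (130000.0/2)×0.20×$5.14 = $360,697.17.
Lowest total cost among the candidates is at Q = 5594.8.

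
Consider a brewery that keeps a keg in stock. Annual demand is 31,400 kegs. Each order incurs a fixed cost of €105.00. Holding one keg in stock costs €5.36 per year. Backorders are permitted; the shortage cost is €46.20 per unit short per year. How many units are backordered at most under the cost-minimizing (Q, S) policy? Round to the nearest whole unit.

S* ≈ 122 kegs

With planned backorders, Q* = √(2DS/H) · √((H+B)/B).
√(2DS/H) = √(2 × 31,400 × 105 / 5.36) = 1109.155.
√((H+B)/B) = √((5.36+46.2)/46.2) = 1.0564.
Q* ≈ 1171.730.
S* = Q* · H/(H+B) = 1171.730 × 5.36/51.56 ≈ 121.809.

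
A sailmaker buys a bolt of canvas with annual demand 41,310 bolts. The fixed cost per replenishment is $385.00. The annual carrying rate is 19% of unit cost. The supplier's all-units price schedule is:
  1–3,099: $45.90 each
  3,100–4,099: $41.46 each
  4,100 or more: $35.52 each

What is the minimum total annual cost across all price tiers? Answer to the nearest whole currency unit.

Holding cost per unit per year at price C is H = 0.19·C.
Candidates are each tier's EOQ (if it falls in that tier) and each price-break quantity.
EOQ at $45.90 = 1909.8 (feasible in tier 1): TC = 41,310×$45.90 + (41,310/1909.8)×385 + (1909.8/2)×0.19×$45.90 = $1,912,784.44.
EOQ at $41.46 = 2009.5 < 3100, so use break Q=3100: TC = 41,310×$41.46 + (41,310/3100.0)×385 + (3100.0/2)×0.19×$41.46 = $1,730,053.01.
EOQ at $35.52 = 2171.0 < 4100, so use break Q=4100: TC = 41,310×$35.52 + (41,310/4100.0)×385 + (4100.0/2)×0.19×$35.52 = $1,485,045.35.
Lowest total cost among the candidates is at Q = 4100.0.

TC* ≈ $1,485,045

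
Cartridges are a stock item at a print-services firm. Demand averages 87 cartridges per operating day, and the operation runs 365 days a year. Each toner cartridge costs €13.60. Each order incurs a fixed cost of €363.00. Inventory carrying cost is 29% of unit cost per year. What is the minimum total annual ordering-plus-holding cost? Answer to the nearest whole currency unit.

Annual demand D = 87 × 365 = 31,755.
Holding cost H = 0.29 × €13.60 = €3.9440 per unit per year.
The optimal lot size = √(2DS/H) = √(2 × 31,755 × 363 / 3.944) ≈ 2417.72.
At Q*, ordering cost (D/Q*)S equals holding cost (Q*/2)H, each = √(DSH/2).
Minimum total = √(2DSH) = √(2 × 31,755 × 363 × 3.944) ≈ 9535.486.

TC* ≈ €9,535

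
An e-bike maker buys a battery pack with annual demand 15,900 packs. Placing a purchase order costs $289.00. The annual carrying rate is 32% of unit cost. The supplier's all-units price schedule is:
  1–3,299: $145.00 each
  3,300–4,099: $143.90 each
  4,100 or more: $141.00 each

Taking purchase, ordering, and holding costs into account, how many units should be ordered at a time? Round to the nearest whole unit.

Holding cost per unit per year at price C is H = 0.32·C.
Evaluate total cost at each tier's feasible EOQ or, if the EOQ is below the tier, at the tier's minimum quantity.
EOQ at $145.00 = 445.0 (feasible in tier 1): TC = 15,900×$145.00 + (15,900/445.0)×289 + (445.0/2)×0.32×$145.00 = $2,326,150.07.
EOQ at $143.90 = 446.7 < 3300, so use break Q=3300: TC = 15,900×$143.90 + (15,900/3300.0)×289 + (3300.0/2)×0.32×$143.90 = $2,365,381.65.
EOQ at $141.00 = 451.3 < 4100, so use break Q=4100: TC = 15,900×$141.00 + (15,900/4100.0)×289 + (4100.0/2)×0.32×$141.00 = $2,335,516.76.
Lowest total cost is $2,326,150.07 at Q = 445.0.

Q* ≈ 445 packs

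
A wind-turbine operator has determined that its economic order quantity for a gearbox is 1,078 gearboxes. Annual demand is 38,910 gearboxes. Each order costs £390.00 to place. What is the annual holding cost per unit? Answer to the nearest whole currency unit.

Squaring Q* = √(2DS/H) gives Q*² = 2DS/H.
From Q* = √(2DS/H): H = 2DS / Q*² = 2 × 38,910 × 390 / 1,078² = 26.1167.

H ≈ £26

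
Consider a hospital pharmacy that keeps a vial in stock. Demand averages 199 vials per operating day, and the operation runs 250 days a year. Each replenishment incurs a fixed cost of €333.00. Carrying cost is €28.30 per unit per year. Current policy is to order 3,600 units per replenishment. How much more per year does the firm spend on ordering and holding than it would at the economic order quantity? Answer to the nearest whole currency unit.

Extra cost ≈ €24,920 per year

Annual demand D = 199 × 250 = 49,750.
EOQ = √(2DS/H) = √(2 × 49,750 × 333 / 28.3) ≈ 1082.03.
Cost at Q* = (D/Q*)S + (Q*/2)H = √(2DSH) ≈ €30,621.53.
Cost at Q = 3,600: (49,750/3,600)×333 + (3,600/2)×28.3 = €4,601.88 + €50,940.00 = €55,541.88.
Excess = €55,541.88 − €30,621.53 = €24,920.35.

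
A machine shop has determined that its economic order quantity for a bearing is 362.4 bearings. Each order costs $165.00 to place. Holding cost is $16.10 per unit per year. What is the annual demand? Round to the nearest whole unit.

The basic EOQ model gives Q* = √(2DS/H); rearrange for the unknown.
From Q* = √(2DS/H): D = Q*²H / (2S) = 362.4² × 16.1 / (2 × 165) = 6407.496.

D ≈ 6,407 bearings per year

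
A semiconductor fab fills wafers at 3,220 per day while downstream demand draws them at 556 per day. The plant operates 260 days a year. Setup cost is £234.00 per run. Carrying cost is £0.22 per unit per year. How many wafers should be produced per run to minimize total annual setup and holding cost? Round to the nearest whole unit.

Annual demand D = 556 × 260 = 144,560.
Production build-up factor (1 − d/p) = 1 − 556/3,220 = 0.8273.
Q* = √(2DS / (H(1 − d/p))) = √(2 × 144,560 × 234 / (0.22 × 0.8273)).
= √(67,654,080 / 0.182) ≈ 19279.532.

Q* ≈ 19,280 wafers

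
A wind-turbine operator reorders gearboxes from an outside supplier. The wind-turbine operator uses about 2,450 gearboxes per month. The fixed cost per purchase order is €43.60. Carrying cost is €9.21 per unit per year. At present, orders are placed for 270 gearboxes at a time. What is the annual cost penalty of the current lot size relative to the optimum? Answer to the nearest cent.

Annual demand D = 2,450 × 12 = 29,400.
EOQ = √(2DS/H) = √(2 × 29,400 × 43.6 / 9.21) ≈ 527.60.
Cost at Q* = (D/Q*)S + (Q*/2)H = √(2DSH) ≈ €4,859.17.
Cost at Q = 270: (29,400/270)×43.6 + (270/2)×9.21 = €4,747.56 + €1,243.35 = €5,990.91.
Excess = €5,990.91 − €4,859.17 = €1,131.74.

Extra cost ≈ €1,131.74 per year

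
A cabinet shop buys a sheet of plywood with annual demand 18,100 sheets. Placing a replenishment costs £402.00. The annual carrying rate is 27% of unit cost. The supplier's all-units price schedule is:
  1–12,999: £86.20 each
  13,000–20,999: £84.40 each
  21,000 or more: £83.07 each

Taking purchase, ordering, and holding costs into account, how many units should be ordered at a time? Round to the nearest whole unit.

Holding cost per unit per year at price C is H = 0.27·C.
Evaluate total cost at each tier's feasible EOQ or, if the EOQ is below the tier, at the tier's minimum quantity.
EOQ at £86.20 = 790.7 (feasible in tier 1): TC = 18,100×£86.20 + (18,100/790.7)×402 + (790.7/2)×0.27×£86.20 = £1,578,623.60.
EOQ at £84.40 = 799.1 < 13000, so use break Q=13000: TC = 18,100×£84.40 + (18,100/13000.0)×402 + (13000.0/2)×0.27×£84.40 = £1,676,321.71.
EOQ at £83.07 = 805.5 < 21000, so use break Q=21000: TC = 18,100×£83.07 + (18,100/21000.0)×402 + (21000.0/2)×0.27×£83.07 = £1,739,416.94.
Lowest total cost is £1,578,623.60 at Q = 790.7.

Q* ≈ 791 sheets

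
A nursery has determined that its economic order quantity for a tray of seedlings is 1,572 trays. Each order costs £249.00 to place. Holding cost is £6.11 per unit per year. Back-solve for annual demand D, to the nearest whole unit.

D ≈ 30,319 trays per year

The basic EOQ model gives Q* = √(2DS/H); rearrange for the unknown.
From Q* = √(2DS/H): D = Q*²H / (2S) = 1,572² × 6.11 / (2 × 249) = 30319.145.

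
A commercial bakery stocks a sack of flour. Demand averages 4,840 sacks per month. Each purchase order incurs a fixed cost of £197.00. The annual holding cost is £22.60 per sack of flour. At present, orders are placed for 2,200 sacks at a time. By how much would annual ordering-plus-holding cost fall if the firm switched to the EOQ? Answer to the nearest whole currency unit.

Annual demand D = 4,840 × 12 = 58,080.
EOQ = √(2DS/H) = √(2 × 58,080 × 197 / 22.6) ≈ 1006.25.
Cost at Q* = (D/Q*)S + (Q*/2)H = √(2DSH) ≈ £22,741.32.
Cost at Q = 2,200: (58,080/2,200)×197 + (2,200/2)×22.6 = £5,200.80 + £24,860.00 = £30,060.80.
Excess = £30,060.80 − £22,741.32 = £7,319.48.

Extra cost ≈ £7,319 per year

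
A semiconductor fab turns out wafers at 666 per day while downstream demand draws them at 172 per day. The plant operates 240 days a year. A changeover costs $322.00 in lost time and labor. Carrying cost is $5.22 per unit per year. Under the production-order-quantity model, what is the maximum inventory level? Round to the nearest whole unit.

Annual demand D = 172 × 240 = 41,280.
Production build-up factor (1 − d/p) = 1 − 172/666 = 0.7417.
Q* = √(2DS / (H(1 − d/p))) = √(2 × 41,280 × 322 / (5.22 × 0.7417)).
= √(26,584,320 / 3.8719) ≈ 2620.301.
Maximum inventory = Q*(1 − d/p) = 2620.301 × 0.7417 ≈ 1943.587.

I_max ≈ 1,944 wafers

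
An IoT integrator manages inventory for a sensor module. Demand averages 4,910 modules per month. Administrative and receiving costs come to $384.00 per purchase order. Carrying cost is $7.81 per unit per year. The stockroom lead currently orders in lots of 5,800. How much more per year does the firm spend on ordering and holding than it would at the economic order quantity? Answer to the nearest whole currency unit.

Annual demand D = 4,910 × 12 = 58,920.
EOQ = √(2DS/H) = √(2 × 58,920 × 384 / 7.81) ≈ 2407.06.
Cost at Q* = (D/Q*)S + (Q*/2)H = √(2DSH) ≈ $18,799.12.
Cost at Q = 5,800: (58,920/5,800)×384 + (5,800/2)×7.81 = $3,900.91 + $22,649.00 = $26,549.91.
Excess = $26,549.91 − $18,799.12 = $7,750.79.

Extra cost ≈ $7,751 per year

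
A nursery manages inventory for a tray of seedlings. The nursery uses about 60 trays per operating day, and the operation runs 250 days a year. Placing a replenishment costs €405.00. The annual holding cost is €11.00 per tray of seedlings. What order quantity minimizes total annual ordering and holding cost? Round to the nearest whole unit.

Annual demand D = 60 × 250 = 15,000.
EOQ = √(2DS / H) = √(2 × 15,000 × 405 / 11).
= √(12,150,000 / 11) = √1,104,545.4545 ≈ 1050.974.

Q* ≈ 1,051 trays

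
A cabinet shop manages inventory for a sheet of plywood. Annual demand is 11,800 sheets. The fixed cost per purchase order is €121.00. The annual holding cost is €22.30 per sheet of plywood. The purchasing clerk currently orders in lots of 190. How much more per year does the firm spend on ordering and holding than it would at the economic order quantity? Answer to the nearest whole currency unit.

EOQ = √(2DS/H) = √(2 × 11,800 × 121 / 22.3) ≈ 357.85.
Cost at Q* = (D/Q*)S + (Q*/2)H = √(2DSH) ≈ €7,979.97.
Cost at Q = 190: (11,800/190)×121 + (190/2)×22.3 = €7,514.74 + €2,118.50 = €9,633.24.
Excess = €9,633.24 − €7,979.97 = €1,653.27.

Extra cost ≈ €1,653 per year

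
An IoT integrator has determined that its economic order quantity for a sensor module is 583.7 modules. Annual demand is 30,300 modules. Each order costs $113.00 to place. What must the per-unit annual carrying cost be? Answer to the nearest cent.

H ≈ $20.10

Invert the EOQ relation Q*² = 2DS/H.
From Q* = √(2DS/H): H = 2DS / Q*² = 2 × 30,300 × 113 / 583.7² = 20.0989.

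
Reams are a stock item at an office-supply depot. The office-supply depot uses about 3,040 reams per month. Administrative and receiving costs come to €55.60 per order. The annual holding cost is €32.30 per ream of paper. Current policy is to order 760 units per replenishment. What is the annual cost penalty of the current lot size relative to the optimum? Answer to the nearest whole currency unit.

Extra cost ≈ €3,496 per year

Annual demand D = 3,040 × 12 = 36,480.
EOQ = √(2DS/H) = √(2 × 36,480 × 55.6 / 32.3) ≈ 354.39.
Cost at Q* = (D/Q*)S + (Q*/2)H = √(2DSH) ≈ €11,446.72.
Cost at Q = 760: (36,480/760)×55.6 + (760/2)×32.3 = €2,668.80 + €12,274.00 = €14,942.80.
Excess = €14,942.80 − €11,446.72 = €3,496.08.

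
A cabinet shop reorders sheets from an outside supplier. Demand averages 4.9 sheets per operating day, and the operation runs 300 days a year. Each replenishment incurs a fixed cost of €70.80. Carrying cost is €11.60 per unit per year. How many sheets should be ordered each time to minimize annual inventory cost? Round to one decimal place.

Annual demand D = 4.9 × 300 = 1,470.
EOQ = √(2DS / H) = √(2 × 1,470 × 70.8 / 11.6).
= √(208,152 / 11.6) = √17,944.1379 ≈ 133.956.

Q* ≈ 134.0 sheets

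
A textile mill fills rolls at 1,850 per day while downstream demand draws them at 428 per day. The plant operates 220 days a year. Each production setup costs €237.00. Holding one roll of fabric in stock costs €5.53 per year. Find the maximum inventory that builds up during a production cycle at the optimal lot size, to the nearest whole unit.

I_max ≈ 2,491 rolls

Annual demand D = 428 × 220 = 94,160.
Production build-up factor (1 − d/p) = 1 − 428/1,850 = 0.7686.
Q* = √(2DS / (H(1 − d/p))) = √(2 × 94,160 × 237 / (5.53 × 0.7686)).
= √(44,631,840 / 4.2506) ≈ 3240.380.
Maximum inventory = Q*(1 − d/p) = 3240.380 × 0.7686 ≈ 2490.713.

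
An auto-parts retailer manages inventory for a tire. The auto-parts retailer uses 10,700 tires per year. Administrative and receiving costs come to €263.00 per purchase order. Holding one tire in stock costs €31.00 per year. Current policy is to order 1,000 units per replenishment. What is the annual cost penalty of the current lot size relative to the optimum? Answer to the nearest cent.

EOQ = √(2DS/H) = √(2 × 10,700 × 263 / 31) ≈ 426.09.
Cost at Q* = (D/Q*)S + (Q*/2)H = √(2DSH) ≈ €13,208.87.
Cost at Q = 1,000: (10,700/1,000)×263 + (1,000/2)×31 = €2,814.10 + €15,500.00 = €18,314.10.
Excess = €18,314.10 − €13,208.87 = €5,105.23.

Extra cost ≈ €5,105.23 per year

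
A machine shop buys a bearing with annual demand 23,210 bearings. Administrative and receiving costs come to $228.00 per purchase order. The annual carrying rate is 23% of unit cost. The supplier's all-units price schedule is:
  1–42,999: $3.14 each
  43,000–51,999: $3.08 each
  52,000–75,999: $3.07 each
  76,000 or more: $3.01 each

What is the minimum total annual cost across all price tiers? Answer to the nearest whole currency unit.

Holding cost per unit per year at price C is H = 0.23·C.
Evaluate total cost at each tier's feasible EOQ or, if the EOQ is below the tier, at the tier's minimum quantity.
EOQ at $3.14 = 3828.2 (feasible in tier 1): TC = 23,210×$3.14 + (23,210/3828.2)×228 + (3828.2/2)×0.23×$3.14 = $75,644.10.
EOQ at $3.08 = 3865.3 < 43000, so use break Q=43000: TC = 23,210×$3.08 + (23,210/43000.0)×228 + (43000.0/2)×0.23×$3.08 = $86,840.47.
EOQ at $3.07 = 3871.6 < 52000, so use break Q=52000: TC = 23,210×$3.07 + (23,210/52000.0)×228 + (52000.0/2)×0.23×$3.07 = $89,715.07.
EOQ at $3.01 = 3910.0 < 76000, so use break Q=76000: TC = 23,210×$3.01 + (23,210/76000.0)×228 + (76000.0/2)×0.23×$3.01 = $96,239.13.
Lowest total cost among the candidates is at Q = 3828.2.

TC* ≈ $75,644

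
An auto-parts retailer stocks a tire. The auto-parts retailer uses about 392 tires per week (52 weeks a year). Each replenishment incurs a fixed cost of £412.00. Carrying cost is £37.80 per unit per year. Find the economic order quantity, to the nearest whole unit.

Annual demand D = 392 × 52 = 20,384.
EOQ = √(2DS / H) = √(2 × 20,384 × 412 / 37.8).
= √(16,796,416 / 37.8) = √444,349.6296 ≈ 666.596.

Q* ≈ 667 tires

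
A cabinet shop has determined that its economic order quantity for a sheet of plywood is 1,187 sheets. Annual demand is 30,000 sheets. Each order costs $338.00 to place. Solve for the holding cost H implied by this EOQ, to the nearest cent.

Squaring Q* = √(2DS/H) gives Q*² = 2DS/H.
From Q* = √(2DS/H): H = 2DS / Q*² = 2 × 30,000 × 338 / 1,187² = 14.3935.

H ≈ $14.39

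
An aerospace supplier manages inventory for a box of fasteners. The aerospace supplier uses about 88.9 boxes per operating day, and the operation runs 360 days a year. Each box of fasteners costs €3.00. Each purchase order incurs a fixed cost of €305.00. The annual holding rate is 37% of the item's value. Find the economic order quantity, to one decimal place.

Q* ≈ 4,193.8 boxes

Annual demand D = 88.9 × 360 = 32,004.
Holding cost H = 0.37 × €3.00 = €1.1100 per unit per year.
EOQ = √(2DS / H) = √(2 × 32,004 × 305 / 1.11).
= √(19,522,440 / 1.11) = √17,587,783.7838 ≈ 4193.779.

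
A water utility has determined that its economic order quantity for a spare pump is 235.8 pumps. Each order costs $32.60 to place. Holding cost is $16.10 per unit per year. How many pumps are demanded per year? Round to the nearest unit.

Squaring Q* = √(2DS/H) gives Q*² = 2DS/H.
From Q* = √(2DS/H): D = Q*²H / (2S) = 235.8² × 16.1 / (2 × 32.6) = 13729.853.

D ≈ 13,730 pumps per year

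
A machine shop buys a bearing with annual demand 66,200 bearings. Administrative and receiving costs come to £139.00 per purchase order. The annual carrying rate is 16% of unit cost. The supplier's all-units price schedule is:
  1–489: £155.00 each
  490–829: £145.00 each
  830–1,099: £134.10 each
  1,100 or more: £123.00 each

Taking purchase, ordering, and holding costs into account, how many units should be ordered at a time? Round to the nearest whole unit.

Q* ≈ 1,100 bearings

Holding cost per unit per year at price C is H = 0.16·C.
Candidates are each tier's EOQ (if it falls in that tier) and each price-break quantity.
Tier 1 (£155.00): EOQ = 861.4 exceeds tier's upper bound 489, so this tier is dominated.
Tier 2 (£145.00): EOQ = 890.7 exceeds tier's upper bound 829, so this tier is dominated.
EOQ at £134.10 = 926.1 (feasible in tier 3): TC = 66,200×£134.10 + (66,200/926.1)×139 + (926.1/2)×0.16×£134.10 = £8,897,291.28.
EOQ at £123.00 = 967.0 < 1100, so use break Q=1100: TC = 66,200×£123.00 + (66,200/1100.0)×139 + (1100.0/2)×0.16×£123.00 = £8,161,789.27.
Lowest total cost is £8,161,789.27 at Q = 1100.0.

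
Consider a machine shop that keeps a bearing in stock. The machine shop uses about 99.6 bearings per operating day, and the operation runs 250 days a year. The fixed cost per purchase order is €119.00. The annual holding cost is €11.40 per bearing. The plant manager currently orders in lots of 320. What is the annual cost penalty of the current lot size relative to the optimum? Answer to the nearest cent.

Extra cost ≈ €2,864.28 per year

Annual demand D = 99.6 × 250 = 24,900.
EOQ = √(2DS/H) = √(2 × 24,900 × 119 / 11.4) ≈ 721.00.
Cost at Q* = (D/Q*)S + (Q*/2)H = √(2DSH) ≈ €8,219.41.
Cost at Q = 320: (24,900/320)×119 + (320/2)×11.4 = €9,259.69 + €1,824.00 = €11,083.69.
Excess = €11,083.69 − €8,219.41 = €2,864.28.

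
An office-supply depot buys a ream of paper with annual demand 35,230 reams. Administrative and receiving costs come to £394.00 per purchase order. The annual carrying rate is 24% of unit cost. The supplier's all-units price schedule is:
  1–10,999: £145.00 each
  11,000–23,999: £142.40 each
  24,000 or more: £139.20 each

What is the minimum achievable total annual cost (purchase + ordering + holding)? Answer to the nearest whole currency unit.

TC* ≈ £5,139,432

Holding cost per unit per year at price C is H = 0.24·C.
Evaluate total cost at each tier's feasible EOQ or, if the EOQ is below the tier, at the tier's minimum quantity.
EOQ at £145.00 = 893.2 (feasible in tier 1): TC = 35,230×£145.00 + (35,230/893.2)×394 + (893.2/2)×0.24×£145.00 = £5,139,432.01.
EOQ at £142.40 = 901.3 < 11000, so use break Q=11000: TC = 35,230×£142.40 + (35,230/11000.0)×394 + (11000.0/2)×0.24×£142.40 = £5,205,981.87.
EOQ at £139.20 = 911.6 < 24000, so use break Q=24000: TC = 35,230×£139.20 + (35,230/24000.0)×394 + (24000.0/2)×0.24×£139.20 = £5,305,490.36.
Lowest total cost among the candidates is at Q = 893.2.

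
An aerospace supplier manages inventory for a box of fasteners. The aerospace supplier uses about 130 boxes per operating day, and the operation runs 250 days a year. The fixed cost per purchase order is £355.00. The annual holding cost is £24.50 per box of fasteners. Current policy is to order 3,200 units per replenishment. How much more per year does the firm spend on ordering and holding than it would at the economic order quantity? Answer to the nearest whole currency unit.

Extra cost ≈ £19,029 per year

Annual demand D = 130 × 250 = 32,500.
EOQ = √(2DS/H) = √(2 × 32,500 × 355 / 24.5) ≈ 970.48.
Cost at Q* = (D/Q*)S + (Q*/2)H = √(2DSH) ≈ £23,776.83.
Cost at Q = 3,200: (32,500/3,200)×355 + (3,200/2)×24.5 = £3,605.47 + £39,200.00 = £42,805.47.
Excess = £42,805.47 − £23,776.83 = £19,028.64.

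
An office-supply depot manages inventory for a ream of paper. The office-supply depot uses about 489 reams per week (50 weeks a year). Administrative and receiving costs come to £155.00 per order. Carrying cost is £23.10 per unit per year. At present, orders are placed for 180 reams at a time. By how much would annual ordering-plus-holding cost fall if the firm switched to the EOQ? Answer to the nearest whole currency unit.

Annual demand D = 489 × 50 = 24,450.
EOQ = √(2DS/H) = √(2 × 24,450 × 155 / 23.1) ≈ 572.81.
Cost at Q* = (D/Q*)S + (Q*/2)H = √(2DSH) ≈ £13,232.02.
Cost at Q = 180: (24,450/180)×155 + (180/2)×23.1 = £21,054.17 + £2,079.00 = £23,133.17.
Excess = £23,133.17 − £13,232.02 = £9,901.14.

Extra cost ≈ £9,901 per year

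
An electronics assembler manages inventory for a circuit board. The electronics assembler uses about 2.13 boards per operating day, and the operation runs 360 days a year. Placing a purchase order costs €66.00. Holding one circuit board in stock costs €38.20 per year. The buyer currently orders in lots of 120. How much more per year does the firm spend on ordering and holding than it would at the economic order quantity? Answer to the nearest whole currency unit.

Annual demand D = 2.13 × 360 = 766.8.
EOQ = √(2DS/H) = √(2 × 766.8 × 66 / 38.2) ≈ 51.47.
Cost at Q* = (D/Q*)S + (Q*/2)H = √(2DSH) ≈ €1,966.34.
Cost at Q = 120: (766.8/120)×66 + (120/2)×38.2 = €421.74 + €2,292.00 = €2,713.74.
Excess = €2,713.74 − €1,966.34 = €747.40.

Extra cost ≈ €747 per year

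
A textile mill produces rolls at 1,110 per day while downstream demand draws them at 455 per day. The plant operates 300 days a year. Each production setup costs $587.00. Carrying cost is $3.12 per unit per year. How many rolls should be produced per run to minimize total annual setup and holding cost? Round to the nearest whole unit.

Q* ≈ 9,330 rolls

Annual demand D = 455 × 300 = 136,500.
Production build-up factor (1 − d/p) = 1 − 455/1,110 = 0.5901.
Q* = √(2DS / (H(1 − d/p))) = √(2 × 136,500 × 587 / (3.12 × 0.5901)).
= √(160,251,000 / 1.8411) ≈ 9329.619.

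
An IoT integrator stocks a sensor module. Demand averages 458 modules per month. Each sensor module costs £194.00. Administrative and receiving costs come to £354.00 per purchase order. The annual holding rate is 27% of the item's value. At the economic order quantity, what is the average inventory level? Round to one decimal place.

Annual demand D = 458 × 12 = 5,496.
Holding cost H = 0.27 × £194.00 = £52.3800 per unit per year.
The optimal lot size = √(2DS/H) = √(2 × 5,496 × 354 / 52.38) ≈ 272.56.
Average inventory = Q*/2 ≈ 272.56 / 2 = 136.278.

Average inventory ≈ 136.3 modules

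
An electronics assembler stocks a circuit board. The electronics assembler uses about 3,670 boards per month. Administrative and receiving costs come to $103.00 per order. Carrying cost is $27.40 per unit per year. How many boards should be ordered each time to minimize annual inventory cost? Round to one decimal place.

Q* ≈ 575.4 boards

Annual demand D = 3,670 × 12 = 44,040.
EOQ = √(2DS / H) = √(2 × 44,040 × 103 / 27.4).
= √(9,072,240 / 27.4) = √331,103.6496 ≈ 575.416.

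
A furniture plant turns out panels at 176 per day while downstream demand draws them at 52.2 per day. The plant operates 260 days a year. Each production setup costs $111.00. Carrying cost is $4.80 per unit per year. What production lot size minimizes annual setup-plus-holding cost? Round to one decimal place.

Q* ≈ 944.7 panels

Annual demand D = 52.2 × 260 = 13,572.
Production build-up factor (1 − d/p) = 1 − 52.2/176 = 0.7034.
Q* = √(2DS / (H(1 − d/p))) = √(2 × 13,572 × 111 / (4.8 × 0.7034)).
= √(3,012,984 / 3.3764) ≈ 944.656.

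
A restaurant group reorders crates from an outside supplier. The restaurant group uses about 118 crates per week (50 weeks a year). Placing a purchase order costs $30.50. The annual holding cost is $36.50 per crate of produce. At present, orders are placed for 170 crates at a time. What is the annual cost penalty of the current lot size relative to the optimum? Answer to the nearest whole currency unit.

Extra cost ≈ $537 per year

Annual demand D = 118 × 50 = 5,900.
EOQ = √(2DS/H) = √(2 × 5,900 × 30.5 / 36.5) ≈ 99.30.
Cost at Q* = (D/Q*)S + (Q*/2)H = √(2DSH) ≈ $3,624.41.
Cost at Q = 170: (5,900/170)×30.5 + (170/2)×36.5 = $1,058.53 + $3,102.50 = $4,161.03.
Excess = $4,161.03 − $3,624.41 = $536.62.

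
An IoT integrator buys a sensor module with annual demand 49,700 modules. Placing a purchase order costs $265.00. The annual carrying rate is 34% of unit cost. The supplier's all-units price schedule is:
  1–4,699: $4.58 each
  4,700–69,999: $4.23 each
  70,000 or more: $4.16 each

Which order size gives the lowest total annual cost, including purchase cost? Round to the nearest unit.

Holding cost per unit per year at price C is H = 0.34·C.
Candidates are each tier's EOQ (if it falls in that tier) and each price-break quantity.
EOQ at $4.58 = 4112.9 (feasible in tier 1): TC = 49,700×$4.58 + (49,700/4112.9)×265 + (4112.9/2)×0.34×$4.58 = $234,030.55.
EOQ at $4.23 = 4279.6 < 4700, so use break Q=4700: TC = 49,700×$4.23 + (49,700/4700.0)×265 + (4700.0/2)×0.34×$4.23 = $216,413.00.
EOQ at $4.16 = 4315.5 < 70000, so use break Q=70000: TC = 49,700×$4.16 + (49,700/70000.0)×265 + (70000.0/2)×0.34×$4.16 = $256,444.15.
Lowest total cost is $216,413.00 at Q = 4700.0.

Q* ≈ 4,700 modules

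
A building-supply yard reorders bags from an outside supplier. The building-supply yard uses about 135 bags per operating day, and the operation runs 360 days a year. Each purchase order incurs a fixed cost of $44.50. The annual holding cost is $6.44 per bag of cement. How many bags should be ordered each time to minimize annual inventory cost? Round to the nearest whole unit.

Annual demand D = 135 × 360 = 48,600.
EOQ = √(2DS / H) = √(2 × 48,600 × 44.5 / 6.44).
= √(4,325,400 / 6.44) = √671,645.9627 ≈ 819.540.

Q* ≈ 820 bags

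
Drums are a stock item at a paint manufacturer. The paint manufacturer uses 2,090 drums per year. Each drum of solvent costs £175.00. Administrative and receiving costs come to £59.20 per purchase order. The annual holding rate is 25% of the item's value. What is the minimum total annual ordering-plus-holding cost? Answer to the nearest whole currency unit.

TC* ≈ £3,290

Holding cost H = 0.25 × £175.00 = £43.7500 per unit per year.
Q* = √(2DS/H) = √(2 × 2,090 × 59.2 / 43.75) ≈ 75.21.
At Q*, ordering cost (D/Q*)S equals holding cost (Q*/2)H, each = √(DSH/2).
Minimum total = √(2DSH) = √(2 × 2,090 × 59.2 × 43.75) ≈ 3290.319.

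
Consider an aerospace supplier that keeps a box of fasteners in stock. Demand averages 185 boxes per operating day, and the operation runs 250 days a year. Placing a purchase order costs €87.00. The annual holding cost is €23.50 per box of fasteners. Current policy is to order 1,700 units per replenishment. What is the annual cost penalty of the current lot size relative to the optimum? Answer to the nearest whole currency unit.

Annual demand D = 185 × 250 = 46,250.
EOQ = √(2DS/H) = √(2 × 46,250 × 87 / 23.5) ≈ 585.19.
Cost at Q* = (D/Q*)S + (Q*/2)H = √(2DSH) ≈ €13,751.95.
Cost at Q = 1,700: (46,250/1,700)×87 + (1,700/2)×23.5 = €2,366.91 + €19,975.00 = €22,341.91.
Excess = €22,341.91 − €13,751.95 = €8,589.96.

Extra cost ≈ €8,590 per year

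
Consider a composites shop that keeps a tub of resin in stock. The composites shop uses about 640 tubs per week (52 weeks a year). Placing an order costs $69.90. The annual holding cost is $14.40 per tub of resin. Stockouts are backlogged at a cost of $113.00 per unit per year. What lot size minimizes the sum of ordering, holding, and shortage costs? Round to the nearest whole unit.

Annual demand D = 640 × 52 = 33,280.
With planned backorders, Q* = √(2DS/H) · √((H+B)/B).
√(2DS/H) = √(2 × 33,280 × 69.9 / 14.4) = 568.413.
√((H+B)/B) = √((14.4+113)/113) = 1.0618.
Q* ≈ 603.545.

Q* ≈ 604 tubs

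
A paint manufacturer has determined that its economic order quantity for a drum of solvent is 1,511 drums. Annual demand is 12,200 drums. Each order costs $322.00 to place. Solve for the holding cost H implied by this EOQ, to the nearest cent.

The basic EOQ model gives Q* = √(2DS/H); rearrange for the unknown.
From Q* = √(2DS/H): H = 2DS / Q*² = 2 × 12,200 × 322 / 1,511² = 3.4413.

H ≈ $3.44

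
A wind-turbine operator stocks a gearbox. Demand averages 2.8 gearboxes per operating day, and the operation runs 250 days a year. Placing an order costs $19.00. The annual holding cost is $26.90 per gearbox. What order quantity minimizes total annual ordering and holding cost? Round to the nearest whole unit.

Annual demand D = 2.8 × 250 = 700.
EOQ = √(2DS / H) = √(2 × 700 × 19 / 26.9).
= √(26,600 / 26.9) = √988.8476 ≈ 31.446.

Q* ≈ 31 gearboxes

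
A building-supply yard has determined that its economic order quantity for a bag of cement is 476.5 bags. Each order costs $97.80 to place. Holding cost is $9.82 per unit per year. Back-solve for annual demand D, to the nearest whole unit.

D ≈ 11,399 bags per year

Squaring Q* = √(2DS/H) gives Q*² = 2DS/H.
From Q* = √(2DS/H): D = Q*²H / (2S) = 476.5² × 9.82 / (2 × 97.8) = 11399.044.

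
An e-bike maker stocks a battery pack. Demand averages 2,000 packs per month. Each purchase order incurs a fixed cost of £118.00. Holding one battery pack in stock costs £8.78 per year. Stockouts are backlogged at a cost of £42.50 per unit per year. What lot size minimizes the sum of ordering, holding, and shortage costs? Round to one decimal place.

Q* ≈ 882.3 packs

Annual demand D = 2,000 × 12 = 24,000.
With planned backorders, Q* = √(2DS/H) · √((H+B)/B).
√(2DS/H) = √(2 × 24,000 × 118 / 8.78) = 803.183.
√((H+B)/B) = √((8.78+42.5)/42.5) = 1.0984.
Q* ≈ 882.255.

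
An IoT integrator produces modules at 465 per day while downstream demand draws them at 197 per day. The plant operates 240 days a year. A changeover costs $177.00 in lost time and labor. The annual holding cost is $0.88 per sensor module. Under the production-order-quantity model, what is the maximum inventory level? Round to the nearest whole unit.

I_max ≈ 3,311 modules

Annual demand D = 197 × 240 = 47,280.
Production build-up factor (1 − d/p) = 1 − 197/465 = 0.5763.
Q* = √(2DS / (H(1 − d/p))) = √(2 × 47,280 × 177 / (0.88 × 0.5763)).
= √(16,737,120 / 0.5072) ≈ 5744.578.
Maximum inventory = Q*(1 − d/p) = 5744.578 × 0.5763 ≈ 3310.853.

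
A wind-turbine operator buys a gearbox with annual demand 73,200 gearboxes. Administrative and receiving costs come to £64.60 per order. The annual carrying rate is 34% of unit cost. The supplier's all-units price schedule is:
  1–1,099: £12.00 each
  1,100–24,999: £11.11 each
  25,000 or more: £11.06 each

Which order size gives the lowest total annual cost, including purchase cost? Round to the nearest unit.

Holding cost per unit per year at price C is H = 0.34·C.
For each price level, check whether its EOQ is feasible; otherwise the best quantity at that price is the breakpoint.
Tier 1 (£12.00): EOQ = 1522.5 exceeds tier's upper bound 1099, so this tier is dominated.
EOQ at £11.11 = 1582.3 (feasible in tier 2): TC = 73,200×£11.11 + (73,200/1582.3)×64.6 + (1582.3/2)×0.34×£11.11 = £819,229.00.
EOQ at £11.06 = 1585.9 < 25000, so use break Q=25000: TC = 73,200×£11.06 + (73,200/25000.0)×64.6 + (25000.0/2)×0.34×£11.06 = £856,786.15.
Lowest total cost is £819,229.00 at Q = 1582.3.

Q* ≈ 1,582 gearboxes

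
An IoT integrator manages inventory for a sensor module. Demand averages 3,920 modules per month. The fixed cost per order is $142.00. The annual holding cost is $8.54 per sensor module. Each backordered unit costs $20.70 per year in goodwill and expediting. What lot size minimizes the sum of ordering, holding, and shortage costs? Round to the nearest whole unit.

Q* ≈ 1,487 modules

Annual demand D = 3,920 × 12 = 47,040.
With planned backorders, Q* = √(2DS/H) · √((H+B)/B).
√(2DS/H) = √(2 × 47,040 × 142 / 8.54) = 1250.731.
√((H+B)/B) = √((8.54+20.7)/20.7) = 1.1885.
Q* ≈ 1486.509.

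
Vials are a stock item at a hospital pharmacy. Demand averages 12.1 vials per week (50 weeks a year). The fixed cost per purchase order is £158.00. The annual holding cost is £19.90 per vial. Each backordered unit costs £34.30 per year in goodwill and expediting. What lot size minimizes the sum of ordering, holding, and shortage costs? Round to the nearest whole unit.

Annual demand D = 12.1 × 50 = 605.
With planned backorders, Q* = √(2DS/H) · √((H+B)/B).
√(2DS/H) = √(2 × 605 × 158 / 19.9) = 98.015.
√((H+B)/B) = √((19.9+34.3)/34.3) = 1.2571.
Q* ≈ 123.210.

Q* ≈ 123 vials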